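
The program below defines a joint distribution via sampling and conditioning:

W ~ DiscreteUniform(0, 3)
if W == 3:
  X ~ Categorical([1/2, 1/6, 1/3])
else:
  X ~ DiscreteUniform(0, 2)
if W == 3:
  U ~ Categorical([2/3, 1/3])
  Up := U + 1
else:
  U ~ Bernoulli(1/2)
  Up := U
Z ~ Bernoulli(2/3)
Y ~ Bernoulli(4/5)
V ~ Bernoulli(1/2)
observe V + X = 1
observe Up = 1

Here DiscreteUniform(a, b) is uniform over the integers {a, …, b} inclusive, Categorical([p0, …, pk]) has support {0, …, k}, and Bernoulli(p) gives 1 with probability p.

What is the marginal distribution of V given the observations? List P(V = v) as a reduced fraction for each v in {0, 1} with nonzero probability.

P(V=0) = 11/26, P(V=1) = 15/26

Enumerate traces; 32 have nonzero weight after conditioning:
  (W=0, X=0, U=1, Z=0, Y=0, V=1) weight 1/720
  (W=0, X=0, U=1, Z=0, Y=1, V=1) weight 1/180
  (W=0, X=0, U=1, Z=1, Y=0, V=1) weight 1/360
  (W=0, X=0, U=1, Z=1, Y=1, V=1) weight 1/90
  (W=0, X=1, U=1, Z=0, Y=0, V=0) weight 1/720
  (W=0, X=1, U=1, Z=0, Y=1, V=0) weight 1/180
  (W=0, X=1, U=1, Z=1, Y=0, V=0) weight 1/360
  (W=0, X=1, U=1, Z=1, Y=1, V=0) weight 1/90
  … 24 more
Group by V:
  weight(V=0) = 11/144
  weight(V=1) = 5/48
Total weight = 11/144 + 5/48 = 13/72
P(V=0 | obs) = 11/144 / 13/72 = 11/26
P(V=1 | obs) = 5/48 / 13/72 = 15/26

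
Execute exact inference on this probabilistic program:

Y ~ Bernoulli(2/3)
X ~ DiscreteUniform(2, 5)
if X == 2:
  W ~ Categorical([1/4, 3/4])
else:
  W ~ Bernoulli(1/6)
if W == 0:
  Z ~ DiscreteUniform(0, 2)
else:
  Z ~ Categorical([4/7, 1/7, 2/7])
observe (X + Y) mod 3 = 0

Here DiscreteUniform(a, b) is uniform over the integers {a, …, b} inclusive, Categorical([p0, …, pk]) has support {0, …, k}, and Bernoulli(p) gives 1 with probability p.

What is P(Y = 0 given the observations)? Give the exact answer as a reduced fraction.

P(Y = 0 | obs) = 1/5

Enumerate traces; 18 have nonzero weight after conditioning:
  (Y=0, X=3, W=0, Z=0) weight 5/216
  (Y=0, X=3, W=0, Z=1) weight 5/216
  (Y=0, X=3, W=0, Z=2) weight 5/216
  (Y=0, X=3, W=1, Z=0) weight 1/126
  (Y=0, X=3, W=1, Z=1) weight 1/504
  (Y=0, X=3, W=1, Z=2) weight 1/252
  (Y=1, X=2, W=0, Z=0) weight 1/72
  (Y=1, X=2, W=0, Z=1) weight 1/72
  … 10 more
Group by Y:
  weight(Y=0) = 1/12
  weight(Y=1) = 1/3
Total weight = 1/12 + 1/3 = 5/12
P(Y=0 | obs) = 1/12 / 5/12 = 1/5
P(Y=1 | obs) = 1/3 / 5/12 = 4/5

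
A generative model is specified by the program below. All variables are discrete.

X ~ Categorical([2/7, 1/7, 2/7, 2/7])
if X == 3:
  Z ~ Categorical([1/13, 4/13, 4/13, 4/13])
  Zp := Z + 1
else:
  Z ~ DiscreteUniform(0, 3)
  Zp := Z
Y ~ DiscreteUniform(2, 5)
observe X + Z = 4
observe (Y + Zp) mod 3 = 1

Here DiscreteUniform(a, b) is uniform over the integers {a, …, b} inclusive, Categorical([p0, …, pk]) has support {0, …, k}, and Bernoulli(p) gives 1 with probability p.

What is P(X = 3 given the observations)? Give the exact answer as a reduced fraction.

Enumerate traces; 5 have nonzero weight after conditioning:
  (X=1, Z=3, Y=4) weight 1/112
  (X=2, Z=2, Y=2) weight 1/56
  (X=2, Z=2, Y=5) weight 1/56
  (X=3, Z=1, Y=2) weight 2/91
  (X=3, Z=1, Y=5) weight 2/91
Group by X:
  weight(X=1) = 1/112
  weight(X=2) = 1/28
  weight(X=3) = 4/91
Total weight = 1/112 + 1/28 + 4/91 = 129/1456
P(X=1 | obs) = 1/112 / 129/1456 = 13/129
P(X=2 | obs) = 1/28 / 129/1456 = 52/129
P(X=3 | obs) = 4/91 / 129/1456 = 64/129

P(X = 3 | obs) = 64/129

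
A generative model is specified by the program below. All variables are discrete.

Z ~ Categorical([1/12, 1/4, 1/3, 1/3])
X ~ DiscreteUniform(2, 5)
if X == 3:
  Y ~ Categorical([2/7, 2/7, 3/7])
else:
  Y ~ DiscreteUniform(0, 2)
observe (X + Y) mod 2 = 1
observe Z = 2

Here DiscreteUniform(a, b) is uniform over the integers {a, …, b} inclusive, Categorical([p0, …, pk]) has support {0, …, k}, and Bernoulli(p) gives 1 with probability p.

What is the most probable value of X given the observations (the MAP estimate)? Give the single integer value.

Enumerate traces; 6 have nonzero weight after conditioning:
  (Z=2, X=2, Y=1) weight 1/36
  (Z=2, X=3, Y=0) weight 1/42
  (Z=2, X=3, Y=2) weight 1/28
  (Z=2, X=4, Y=1) weight 1/36
  (Z=2, X=5, Y=0) weight 1/36
  (Z=2, X=5, Y=2) weight 1/36
Group by X:
  weight(X=2) = 1/36
  weight(X=3) = 5/84
  weight(X=4) = 1/36
  weight(X=5) = 1/18
Total weight = 1/36 + 5/84 + 1/36 + 1/18 = 43/252
P(X=2 | obs) = 1/36 / 43/252 = 7/43
P(X=3 | obs) = 5/84 / 43/252 = 15/43
P(X=4 | obs) = 1/36 / 43/252 = 7/43
P(X=5 | obs) = 1/18 / 43/252 = 14/43
argmax = 3

argmax_v P(X = v | obs) = 3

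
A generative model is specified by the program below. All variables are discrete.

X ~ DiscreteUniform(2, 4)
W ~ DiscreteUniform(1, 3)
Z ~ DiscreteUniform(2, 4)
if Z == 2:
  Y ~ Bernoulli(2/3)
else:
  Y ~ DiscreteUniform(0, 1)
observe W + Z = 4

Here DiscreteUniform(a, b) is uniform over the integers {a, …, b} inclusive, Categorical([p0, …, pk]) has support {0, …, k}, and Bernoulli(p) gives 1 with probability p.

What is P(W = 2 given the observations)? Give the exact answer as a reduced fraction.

Enumerate traces; 12 have nonzero weight after conditioning:
  (X=2, W=1, Z=3, Y=0) weight 1/54
  (X=2, W=1, Z=3, Y=1) weight 1/54
  (X=2, W=2, Z=2, Y=0) weight 1/81
  (X=2, W=2, Z=2, Y=1) weight 2/81
  (X=3, W=1, Z=3, Y=0) weight 1/54
  (X=3, W=1, Z=3, Y=1) weight 1/54
  (X=3, W=2, Z=2, Y=0) weight 1/81
  (X=3, W=2, Z=2, Y=1) weight 2/81
  … 4 more
Group by W:
  weight(W=1) = 1/9
  weight(W=2) = 1/9
Total weight = 1/9 + 1/9 = 2/9
P(W=1 | obs) = 1/9 / 2/9 = 1/2
P(W=2 | obs) = 1/9 / 2/9 = 1/2

P(W = 2 | obs) = 1/2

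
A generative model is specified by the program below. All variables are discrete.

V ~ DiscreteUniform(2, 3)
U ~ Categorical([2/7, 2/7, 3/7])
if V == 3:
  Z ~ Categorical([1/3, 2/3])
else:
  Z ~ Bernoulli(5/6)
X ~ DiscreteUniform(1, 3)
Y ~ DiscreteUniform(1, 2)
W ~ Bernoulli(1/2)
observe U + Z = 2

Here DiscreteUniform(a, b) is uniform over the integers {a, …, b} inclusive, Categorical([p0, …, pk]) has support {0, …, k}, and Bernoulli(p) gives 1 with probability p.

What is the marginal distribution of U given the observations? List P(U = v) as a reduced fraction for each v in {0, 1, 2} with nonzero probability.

Enumerate traces; 48 have nonzero weight after conditioning:
  (V=2, U=1, Z=1, X=1, Y=1, W=0) weight 5/504
  (V=2, U=1, Z=1, X=1, Y=1, W=1) weight 5/504
  (V=2, U=1, Z=1, X=1, Y=2, W=0) weight 5/504
  (V=2, U=1, Z=1, X=1, Y=2, W=1) weight 5/504
  (V=2, U=1, Z=1, X=2, Y=1, W=0) weight 5/504
  (V=2, U=1, Z=1, X=2, Y=1, W=1) weight 5/504
  (V=2, U=1, Z=1, X=2, Y=2, W=0) weight 5/504
  (V=2, U=1, Z=1, X=2, Y=2, W=1) weight 5/504
  (V=2, U=2, Z=0, X=1, Y=1, W=0) weight 1/336
  … 39 more
Group by U:
  weight(U=1) = 3/14
  weight(U=2) = 3/28
Total weight = 3/14 + 3/28 = 9/28
P(U=1 | obs) = 3/14 / 9/28 = 2/3
P(U=2 | obs) = 3/28 / 9/28 = 1/3

P(U=1) = 2/3, P(U=2) = 1/3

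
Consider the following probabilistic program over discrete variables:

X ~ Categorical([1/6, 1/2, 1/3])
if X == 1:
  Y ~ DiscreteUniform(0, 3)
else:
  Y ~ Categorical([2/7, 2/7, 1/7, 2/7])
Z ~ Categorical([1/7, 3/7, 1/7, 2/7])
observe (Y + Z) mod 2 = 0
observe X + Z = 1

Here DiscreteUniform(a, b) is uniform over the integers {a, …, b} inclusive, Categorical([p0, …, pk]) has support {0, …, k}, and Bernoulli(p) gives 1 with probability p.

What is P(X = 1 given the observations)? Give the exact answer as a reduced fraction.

P(X = 1 | obs) = 7/15

Enumerate traces; 4 have nonzero weight after conditioning:
  (X=0, Y=1, Z=1) weight 1/49
  (X=0, Y=3, Z=1) weight 1/49
  (X=1, Y=0, Z=0) weight 1/56
  (X=1, Y=2, Z=0) weight 1/56
Group by X:
  weight(X=0) = 2/49
  weight(X=1) = 1/28
Total weight = 2/49 + 1/28 = 15/196
P(X=0 | obs) = 2/49 / 15/196 = 8/15
P(X=1 | obs) = 1/28 / 15/196 = 7/15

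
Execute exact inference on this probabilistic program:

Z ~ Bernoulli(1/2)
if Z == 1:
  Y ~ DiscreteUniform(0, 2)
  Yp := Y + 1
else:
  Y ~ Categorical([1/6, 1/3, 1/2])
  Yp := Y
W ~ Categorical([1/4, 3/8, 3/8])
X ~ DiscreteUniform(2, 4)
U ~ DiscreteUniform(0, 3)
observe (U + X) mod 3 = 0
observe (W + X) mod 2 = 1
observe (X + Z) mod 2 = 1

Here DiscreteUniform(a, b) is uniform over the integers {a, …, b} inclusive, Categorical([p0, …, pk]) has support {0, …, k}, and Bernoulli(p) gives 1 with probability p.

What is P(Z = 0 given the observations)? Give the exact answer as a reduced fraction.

P(Z = 0 | obs) = 5/8

Enumerate traces; 18 have nonzero weight after conditioning:
  (Z=0, Y=0, W=0, X=3, U=0) weight 1/576
  (Z=0, Y=0, W=0, X=3, U=3) weight 1/576
  (Z=0, Y=0, W=2, X=3, U=0) weight 1/384
  (Z=0, Y=0, W=2, X=3, U=3) weight 1/384
  (Z=0, Y=1, W=0, X=3, U=0) weight 1/288
  (Z=0, Y=1, W=0, X=3, U=3) weight 1/288
  (Z=0, Y=1, W=2, X=3, U=0) weight 1/192
  (Z=0, Y=1, W=2, X=3, U=3) weight 1/192
  (Z=1, Y=0, W=1, X=2, U=1) weight 1/192
  … 9 more
Group by Z:
  weight(Z=0) = 5/96
  weight(Z=1) = 1/32
Total weight = 5/96 + 1/32 = 1/12
P(Z=0 | obs) = 5/96 / 1/12 = 5/8
P(Z=1 | obs) = 1/32 / 1/12 = 3/8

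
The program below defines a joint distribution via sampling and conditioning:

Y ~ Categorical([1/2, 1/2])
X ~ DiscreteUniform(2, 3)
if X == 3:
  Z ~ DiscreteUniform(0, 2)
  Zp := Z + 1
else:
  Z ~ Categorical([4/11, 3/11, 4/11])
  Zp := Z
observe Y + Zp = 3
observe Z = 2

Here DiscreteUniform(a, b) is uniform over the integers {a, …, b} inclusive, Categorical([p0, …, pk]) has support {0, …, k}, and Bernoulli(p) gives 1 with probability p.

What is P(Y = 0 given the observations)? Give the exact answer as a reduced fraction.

Enumerate traces; 2 have nonzero weight after conditioning:
  (Y=0, X=3, Z=2) weight 1/12
  (Y=1, X=2, Z=2) weight 1/11
Group by Y:
  weight(Y=0) = 1/12
  weight(Y=1) = 1/11
Total weight = 1/12 + 1/11 = 23/132
P(Y=0 | obs) = 1/12 / 23/132 = 11/23
P(Y=1 | obs) = 1/11 / 23/132 = 12/23

P(Y = 0 | obs) = 11/23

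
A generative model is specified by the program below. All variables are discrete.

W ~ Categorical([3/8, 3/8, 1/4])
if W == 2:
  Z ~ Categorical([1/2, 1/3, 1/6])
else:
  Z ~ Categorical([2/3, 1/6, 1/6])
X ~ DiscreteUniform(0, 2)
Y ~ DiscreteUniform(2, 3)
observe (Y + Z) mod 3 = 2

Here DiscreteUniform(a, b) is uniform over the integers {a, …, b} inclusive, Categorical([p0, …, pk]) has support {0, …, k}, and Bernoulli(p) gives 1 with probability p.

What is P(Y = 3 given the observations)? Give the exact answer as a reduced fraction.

Enumerate traces; 18 have nonzero weight after conditioning:
  (W=0, Z=0, X=0, Y=2) weight 1/24
  (W=0, Z=0, X=1, Y=2) weight 1/24
  (W=0, Z=0, X=2, Y=2) weight 1/24
  (W=0, Z=2, X=0, Y=3) weight 1/96
  (W=0, Z=2, X=1, Y=3) weight 1/96
  (W=0, Z=2, X=2, Y=3) weight 1/96
  (W=1, Z=0, X=0, Y=2) weight 1/24
  (W=1, Z=0, X=1, Y=2) weight 1/24
  … 10 more
Group by Y:
  weight(Y=2) = 5/16
  weight(Y=3) = 1/12
Total weight = 5/16 + 1/12 = 19/48
P(Y=2 | obs) = 5/16 / 19/48 = 15/19
P(Y=3 | obs) = 1/12 / 19/48 = 4/19

P(Y = 3 | obs) = 4/19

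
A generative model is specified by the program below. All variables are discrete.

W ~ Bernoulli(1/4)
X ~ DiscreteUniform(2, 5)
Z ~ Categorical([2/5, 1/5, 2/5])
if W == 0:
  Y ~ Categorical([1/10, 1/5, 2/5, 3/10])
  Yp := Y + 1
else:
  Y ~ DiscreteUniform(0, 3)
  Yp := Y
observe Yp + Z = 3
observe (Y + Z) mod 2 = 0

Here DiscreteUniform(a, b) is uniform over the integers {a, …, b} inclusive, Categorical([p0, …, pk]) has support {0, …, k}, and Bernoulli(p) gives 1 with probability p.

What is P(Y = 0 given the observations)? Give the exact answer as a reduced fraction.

Enumerate traces; 12 have nonzero weight after conditioning:
  (W=0, X=2, Z=0, Y=2) weight 3/100
  (W=0, X=2, Z=1, Y=1) weight 3/400
  (W=0, X=2, Z=2, Y=0) weight 3/400
  (W=0, X=3, Z=0, Y=2) weight 3/100
  (W=0, X=3, Z=1, Y=1) weight 3/400
  (W=0, X=3, Z=2, Y=0) weight 3/400
  (W=0, X=4, Z=0, Y=2) weight 3/100
  (W=0, X=4, Z=1, Y=1) weight 3/400
  … 4 more
Group by Y:
  weight(Y=0) = 3/100
  weight(Y=1) = 3/100
  weight(Y=2) = 3/25
Total weight = 3/100 + 3/100 + 3/25 = 9/50
P(Y=0 | obs) = 3/100 / 9/50 = 1/6
P(Y=1 | obs) = 3/100 / 9/50 = 1/6
P(Y=2 | obs) = 3/25 / 9/50 = 2/3

P(Y = 0 | obs) = 1/6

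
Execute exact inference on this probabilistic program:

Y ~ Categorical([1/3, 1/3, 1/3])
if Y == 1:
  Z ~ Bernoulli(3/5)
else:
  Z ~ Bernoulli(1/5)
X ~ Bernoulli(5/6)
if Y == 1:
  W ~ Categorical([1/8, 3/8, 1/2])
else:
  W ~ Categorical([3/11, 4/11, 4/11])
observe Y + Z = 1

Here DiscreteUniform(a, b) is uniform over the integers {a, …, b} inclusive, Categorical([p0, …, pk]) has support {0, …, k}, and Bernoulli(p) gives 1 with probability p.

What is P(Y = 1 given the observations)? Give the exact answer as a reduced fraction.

P(Y = 1 | obs) = 2/3

Enumerate traces; 12 have nonzero weight after conditioning:
  (Y=0, Z=1, X=0, W=0) weight 1/330
  (Y=0, Z=1, X=0, W=1) weight 2/495
  (Y=0, Z=1, X=0, W=2) weight 2/495
  (Y=0, Z=1, X=1, W=0) weight 1/66
  (Y=0, Z=1, X=1, W=1) weight 2/99
  (Y=0, Z=1, X=1, W=2) weight 2/99
  (Y=1, Z=0, X=0, W=0) weight 1/360
  (Y=1, Z=0, X=0, W=1) weight 1/120
  … 4 more
Group by Y:
  weight(Y=0) = 1/15
  weight(Y=1) = 2/15
Total weight = 1/15 + 2/15 = 1/5
P(Y=0 | obs) = 1/15 / 1/5 = 1/3
P(Y=1 | obs) = 2/15 / 1/5 = 2/3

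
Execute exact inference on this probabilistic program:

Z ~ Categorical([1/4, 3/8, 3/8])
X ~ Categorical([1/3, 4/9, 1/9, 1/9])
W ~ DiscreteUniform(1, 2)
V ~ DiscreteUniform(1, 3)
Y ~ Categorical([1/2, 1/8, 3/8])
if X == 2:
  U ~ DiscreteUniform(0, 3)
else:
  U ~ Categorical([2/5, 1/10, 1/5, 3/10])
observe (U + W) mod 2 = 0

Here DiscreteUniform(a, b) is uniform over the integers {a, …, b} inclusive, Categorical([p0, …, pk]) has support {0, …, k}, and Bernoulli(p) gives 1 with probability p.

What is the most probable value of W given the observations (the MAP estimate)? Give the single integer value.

Enumerate traces; 432 have nonzero weight after conditioning:
  (Z=0, X=0, W=1, V=1, Y=0, U=1) weight 1/1440
  (Z=0, X=0, W=1, V=1, Y=0, U=3) weight 1/480
  (Z=0, X=0, W=1, V=1, Y=1, U=1) weight 1/5760
  (Z=0, X=0, W=1, V=1, Y=1, U=3) weight 1/1920
  (Z=0, X=0, W=1, V=1, Y=2, U=1) weight 1/1920
  (Z=0, X=0, W=1, V=1, Y=2, U=3) weight 1/640
  (Z=0, X=0, W=1, V=2, Y=0, U=1) weight 1/1440
  (Z=0, X=0, W=1, V=2, Y=0, U=3) weight 1/480
  (Z=0, X=0, W=2, V=1, Y=0, U=0) weight 1/360
  … 423 more
Group by W:
  weight(W=1) = 37/180
  weight(W=2) = 53/180
Total weight = 37/180 + 53/180 = 1/2
P(W=1 | obs) = 37/180 / 1/2 = 37/90
P(W=2 | obs) = 53/180 / 1/2 = 53/90
argmax = 2

argmax_v P(W = v | obs) = 2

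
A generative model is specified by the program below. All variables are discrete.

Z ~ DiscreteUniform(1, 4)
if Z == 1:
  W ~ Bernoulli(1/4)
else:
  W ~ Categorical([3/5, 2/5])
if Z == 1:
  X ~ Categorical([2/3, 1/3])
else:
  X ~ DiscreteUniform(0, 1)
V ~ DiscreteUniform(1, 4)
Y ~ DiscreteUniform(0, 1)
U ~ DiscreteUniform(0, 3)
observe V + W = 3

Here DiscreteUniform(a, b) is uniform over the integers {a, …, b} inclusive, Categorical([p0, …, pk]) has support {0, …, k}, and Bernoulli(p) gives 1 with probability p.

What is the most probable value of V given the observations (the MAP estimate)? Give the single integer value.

Enumerate traces; 128 have nonzero weight after conditioning:
  (Z=1, W=0, X=0, V=3, Y=0, U=0) weight 1/256
  (Z=1, W=0, X=0, V=3, Y=0, U=1) weight 1/256
  (Z=1, W=0, X=0, V=3, Y=0, U=2) weight 1/256
  (Z=1, W=0, X=0, V=3, Y=0, U=3) weight 1/256
  (Z=1, W=0, X=0, V=3, Y=1, U=0) weight 1/256
  (Z=1, W=0, X=0, V=3, Y=1, U=1) weight 1/256
  (Z=1, W=0, X=0, V=3, Y=1, U=2) weight 1/256
  (Z=1, W=0, X=0, V=3, Y=1, U=3) weight 1/256
  (Z=1, W=1, X=0, V=2, Y=0, U=0) weight 1/768
  … 119 more
Group by V:
  weight(V=2) = 29/320
  weight(V=3) = 51/320
Total weight = 29/320 + 51/320 = 1/4
P(V=2 | obs) = 29/320 / 1/4 = 29/80
P(V=3 | obs) = 51/320 / 1/4 = 51/80
argmax = 3

argmax_v P(V = v | obs) = 3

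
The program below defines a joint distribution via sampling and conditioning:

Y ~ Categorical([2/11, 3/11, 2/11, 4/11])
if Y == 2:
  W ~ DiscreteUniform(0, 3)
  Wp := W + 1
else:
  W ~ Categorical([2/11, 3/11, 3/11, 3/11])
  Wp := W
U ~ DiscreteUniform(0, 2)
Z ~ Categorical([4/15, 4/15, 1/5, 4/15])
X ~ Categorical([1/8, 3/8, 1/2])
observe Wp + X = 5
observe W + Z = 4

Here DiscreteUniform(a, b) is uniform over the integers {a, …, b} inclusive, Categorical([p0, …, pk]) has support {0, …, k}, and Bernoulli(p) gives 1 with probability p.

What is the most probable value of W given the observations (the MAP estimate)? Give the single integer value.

Enumerate traces; 15 have nonzero weight after conditioning:
  (Y=0, W=3, U=0, Z=1, X=2) weight 4/1815
  (Y=0, W=3, U=1, Z=1, X=2) weight 4/1815
  (Y=0, W=3, U=2, Z=1, X=2) weight 4/1815
  (Y=1, W=3, U=0, Z=1, X=2) weight 2/605
  (Y=1, W=3, U=1, Z=1, X=2) weight 2/605
  (Y=1, W=3, U=2, Z=1, X=2) weight 2/605
  (Y=2, W=2, U=0, Z=2, X=2) weight 1/660
  (Y=2, W=2, U=1, Z=2, X=2) weight 1/660
  … 7 more
Group by W:
  weight(W=2) = 1/220
  weight(W=3) = 83/2420
Total weight = 1/220 + 83/2420 = 47/1210
P(W=2 | obs) = 1/220 / 47/1210 = 11/94
P(W=3 | obs) = 83/2420 / 47/1210 = 83/94
argmax = 3

argmax_v P(W = v | obs) = 3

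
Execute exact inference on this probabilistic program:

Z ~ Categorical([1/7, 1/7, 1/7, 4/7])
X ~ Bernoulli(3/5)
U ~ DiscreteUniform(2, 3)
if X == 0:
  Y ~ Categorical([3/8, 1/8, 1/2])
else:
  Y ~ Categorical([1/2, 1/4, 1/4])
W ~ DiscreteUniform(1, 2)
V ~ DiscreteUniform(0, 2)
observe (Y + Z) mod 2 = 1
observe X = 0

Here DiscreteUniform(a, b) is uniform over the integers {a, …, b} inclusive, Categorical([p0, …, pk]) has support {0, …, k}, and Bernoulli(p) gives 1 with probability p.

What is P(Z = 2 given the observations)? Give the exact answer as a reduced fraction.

P(Z = 2 | obs) = 1/37

Enumerate traces; 72 have nonzero weight after conditioning:
  (Z=0, X=0, U=2, Y=1, W=1, V=0) weight 1/1680
  (Z=0, X=0, U=2, Y=1, W=1, V=1) weight 1/1680
  (Z=0, X=0, U=2, Y=1, W=1, V=2) weight 1/1680
  (Z=0, X=0, U=2, Y=1, W=2, V=0) weight 1/1680
  (Z=0, X=0, U=2, Y=1, W=2, V=1) weight 1/1680
  (Z=0, X=0, U=2, Y=1, W=2, V=2) weight 1/1680
  (Z=0, X=0, U=3, Y=1, W=1, V=0) weight 1/1680
  (Z=0, X=0, U=3, Y=1, W=1, V=1) weight 1/1680
  (Z=1, X=0, U=2, Y=0, W=1, V=0) weight 1/560
  (Z=2, X=0, U=2, Y=1, W=1, V=0) weight 1/1680
  … 62 more
Group by Z:
  weight(Z=0) = 1/140
  weight(Z=1) = 1/20
  weight(Z=2) = 1/140
  weight(Z=3) = 1/5
Total weight = 1/140 + 1/20 + 1/140 + 1/5 = 37/140
P(Z=0 | obs) = 1/140 / 37/140 = 1/37
P(Z=1 | obs) = 1/20 / 37/140 = 7/37
P(Z=2 | obs) = 1/140 / 37/140 = 1/37
P(Z=3 | obs) = 1/5 / 37/140 = 28/37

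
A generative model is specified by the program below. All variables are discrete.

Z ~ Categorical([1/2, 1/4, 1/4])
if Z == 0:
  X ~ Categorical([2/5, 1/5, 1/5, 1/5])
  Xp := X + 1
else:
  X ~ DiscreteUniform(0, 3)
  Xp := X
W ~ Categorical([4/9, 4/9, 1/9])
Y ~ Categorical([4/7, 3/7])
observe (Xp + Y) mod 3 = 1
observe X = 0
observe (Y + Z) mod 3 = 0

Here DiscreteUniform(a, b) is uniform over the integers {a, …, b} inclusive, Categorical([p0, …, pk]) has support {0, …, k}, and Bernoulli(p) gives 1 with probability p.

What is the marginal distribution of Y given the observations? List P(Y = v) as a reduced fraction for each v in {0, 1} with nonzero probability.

Enumerate traces; 6 have nonzero weight after conditioning:
  (Z=0, X=0, W=0, Y=0) weight 16/315
  (Z=0, X=0, W=1, Y=0) weight 16/315
  (Z=0, X=0, W=2, Y=0) weight 4/315
  (Z=2, X=0, W=0, Y=1) weight 1/84
  (Z=2, X=0, W=1, Y=1) weight 1/84
  (Z=2, X=0, W=2, Y=1) weight 1/336
Group by Y:
  weight(Y=0) = 4/35
  weight(Y=1) = 3/112
Total weight = 4/35 + 3/112 = 79/560
P(Y=0 | obs) = 4/35 / 79/560 = 64/79
P(Y=1 | obs) = 3/112 / 79/560 = 15/79

P(Y=0) = 64/79, P(Y=1) = 15/79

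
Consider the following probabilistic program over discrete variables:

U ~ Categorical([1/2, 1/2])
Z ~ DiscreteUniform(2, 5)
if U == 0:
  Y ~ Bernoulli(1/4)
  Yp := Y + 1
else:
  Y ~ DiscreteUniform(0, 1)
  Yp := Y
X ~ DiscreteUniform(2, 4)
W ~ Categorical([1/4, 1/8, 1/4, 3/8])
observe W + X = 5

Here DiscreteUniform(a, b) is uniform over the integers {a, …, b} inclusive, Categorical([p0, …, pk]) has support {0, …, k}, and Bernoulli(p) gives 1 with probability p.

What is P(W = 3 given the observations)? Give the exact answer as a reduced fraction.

Enumerate traces; 48 have nonzero weight after conditioning:
  (U=0, Z=2, Y=0, X=2, W=3) weight 3/256
  (U=0, Z=2, Y=0, X=3, W=2) weight 1/128
  (U=0, Z=2, Y=0, X=4, W=1) weight 1/256
  (U=0, Z=2, Y=1, X=2, W=3) weight 1/256
  (U=0, Z=2, Y=1, X=3, W=2) weight 1/384
  (U=0, Z=2, Y=1, X=4, W=1) weight 1/768
  (U=0, Z=3, Y=0, X=2, W=3) weight 3/256
  (U=0, Z=3, Y=0, X=3, W=2) weight 1/128
  … 40 more
Group by W:
  weight(W=1) = 1/24
  weight(W=2) = 1/12
  weight(W=3) = 1/8
Total weight = 1/24 + 1/12 + 1/8 = 1/4
P(W=1 | obs) = 1/24 / 1/4 = 1/6
P(W=2 | obs) = 1/12 / 1/4 = 1/3
P(W=3 | obs) = 1/8 / 1/4 = 1/2

P(W = 3 | obs) = 1/2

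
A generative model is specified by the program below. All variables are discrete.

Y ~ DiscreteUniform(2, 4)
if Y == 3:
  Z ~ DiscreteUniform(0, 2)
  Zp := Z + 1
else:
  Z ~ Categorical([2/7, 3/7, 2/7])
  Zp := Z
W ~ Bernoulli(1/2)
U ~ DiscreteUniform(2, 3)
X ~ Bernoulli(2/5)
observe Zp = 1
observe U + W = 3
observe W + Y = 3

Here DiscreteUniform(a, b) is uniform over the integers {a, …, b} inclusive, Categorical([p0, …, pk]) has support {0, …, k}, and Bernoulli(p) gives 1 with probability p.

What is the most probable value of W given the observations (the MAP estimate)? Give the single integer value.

argmax_v P(W = v | obs) = 1

Enumerate traces; 4 have nonzero weight after conditioning:
  (Y=2, Z=1, W=1, U=2, X=0) weight 3/140
  (Y=2, Z=1, W=1, U=2, X=1) weight 1/70
  (Y=3, Z=0, W=0, U=3, X=0) weight 1/60
  (Y=3, Z=0, W=0, U=3, X=1) weight 1/90
Group by W:
  weight(W=0) = 1/36
  weight(W=1) = 1/28
Total weight = 1/36 + 1/28 = 4/63
P(W=0 | obs) = 1/36 / 4/63 = 7/16
P(W=1 | obs) = 1/28 / 4/63 = 9/16
argmax = 1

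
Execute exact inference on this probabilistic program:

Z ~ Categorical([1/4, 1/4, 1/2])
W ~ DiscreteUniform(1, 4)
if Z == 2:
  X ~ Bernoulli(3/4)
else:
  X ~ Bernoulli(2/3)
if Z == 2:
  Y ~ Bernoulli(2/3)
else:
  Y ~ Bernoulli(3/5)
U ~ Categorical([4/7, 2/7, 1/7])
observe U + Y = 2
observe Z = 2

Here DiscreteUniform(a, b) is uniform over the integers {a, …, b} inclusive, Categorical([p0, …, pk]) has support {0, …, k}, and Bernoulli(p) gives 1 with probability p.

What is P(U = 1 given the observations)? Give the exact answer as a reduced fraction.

P(U = 1 | obs) = 4/5

Enumerate traces; 16 have nonzero weight after conditioning:
  (Z=2, W=1, X=0, Y=0, U=2) weight 1/672
  (Z=2, W=1, X=0, Y=1, U=1) weight 1/168
  (Z=2, W=1, X=1, Y=0, U=2) weight 1/224
  (Z=2, W=1, X=1, Y=1, U=1) weight 1/56
  (Z=2, W=2, X=0, Y=0, U=2) weight 1/672
  (Z=2, W=2, X=0, Y=1, U=1) weight 1/168
  (Z=2, W=2, X=1, Y=0, U=2) weight 1/224
  (Z=2, W=2, X=1, Y=1, U=1) weight 1/56
  … 8 more
Group by U:
  weight(U=1) = 2/21
  weight(U=2) = 1/42
Total weight = 2/21 + 1/42 = 5/42
P(U=1 | obs) = 2/21 / 5/42 = 4/5
P(U=2 | obs) = 1/42 / 5/42 = 1/5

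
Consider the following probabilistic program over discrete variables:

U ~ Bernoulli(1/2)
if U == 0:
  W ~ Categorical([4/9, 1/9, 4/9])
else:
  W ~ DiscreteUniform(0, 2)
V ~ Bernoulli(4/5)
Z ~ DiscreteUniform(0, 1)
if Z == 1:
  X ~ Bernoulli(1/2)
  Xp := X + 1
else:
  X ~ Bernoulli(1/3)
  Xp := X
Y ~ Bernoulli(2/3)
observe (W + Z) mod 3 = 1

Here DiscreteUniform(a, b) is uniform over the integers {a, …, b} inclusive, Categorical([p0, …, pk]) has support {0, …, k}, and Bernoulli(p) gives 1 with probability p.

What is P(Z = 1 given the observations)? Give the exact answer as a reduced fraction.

Enumerate traces; 32 have nonzero weight after conditioning:
  (U=0, W=0, V=0, Z=1, X=0, Y=0) weight 1/270
  (U=0, W=0, V=0, Z=1, X=0, Y=1) weight 1/135
  (U=0, W=0, V=0, Z=1, X=1, Y=0) weight 1/270
  (U=0, W=0, V=0, Z=1, X=1, Y=1) weight 1/135
  (U=0, W=0, V=1, Z=1, X=0, Y=0) weight 2/135
  (U=0, W=0, V=1, Z=1, X=0, Y=1) weight 4/135
  (U=0, W=0, V=1, Z=1, X=1, Y=0) weight 2/135
  (U=0, W=0, V=1, Z=1, X=1, Y=1) weight 4/135
  (U=0, W=1, V=0, Z=0, X=0, Y=0) weight 1/810
  … 23 more
Group by Z:
  weight(Z=0) = 1/9
  weight(Z=1) = 7/36
Total weight = 1/9 + 7/36 = 11/36
P(Z=0 | obs) = 1/9 / 11/36 = 4/11
P(Z=1 | obs) = 7/36 / 11/36 = 7/11

P(Z = 1 | obs) = 7/11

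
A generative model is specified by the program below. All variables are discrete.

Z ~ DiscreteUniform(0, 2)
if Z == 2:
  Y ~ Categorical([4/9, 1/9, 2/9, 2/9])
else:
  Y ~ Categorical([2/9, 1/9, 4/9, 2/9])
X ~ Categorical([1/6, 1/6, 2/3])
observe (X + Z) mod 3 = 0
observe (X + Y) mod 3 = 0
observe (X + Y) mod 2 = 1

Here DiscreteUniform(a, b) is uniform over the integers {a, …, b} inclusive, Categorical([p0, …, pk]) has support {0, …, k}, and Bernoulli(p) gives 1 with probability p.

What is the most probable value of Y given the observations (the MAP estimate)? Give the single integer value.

argmax_v P(Y = v | obs) = 1

Enumerate traces; 3 have nonzero weight after conditioning:
  (Z=0, Y=3, X=0) weight 1/81
  (Z=1, Y=1, X=2) weight 2/81
  (Z=2, Y=2, X=1) weight 1/81
Group by Y:
  weight(Y=1) = 2/81
  weight(Y=2) = 1/81
  weight(Y=3) = 1/81
Total weight = 2/81 + 1/81 + 1/81 = 4/81
P(Y=1 | obs) = 2/81 / 4/81 = 1/2
P(Y=2 | obs) = 1/81 / 4/81 = 1/4
P(Y=3 | obs) = 1/81 / 4/81 = 1/4
argmax = 1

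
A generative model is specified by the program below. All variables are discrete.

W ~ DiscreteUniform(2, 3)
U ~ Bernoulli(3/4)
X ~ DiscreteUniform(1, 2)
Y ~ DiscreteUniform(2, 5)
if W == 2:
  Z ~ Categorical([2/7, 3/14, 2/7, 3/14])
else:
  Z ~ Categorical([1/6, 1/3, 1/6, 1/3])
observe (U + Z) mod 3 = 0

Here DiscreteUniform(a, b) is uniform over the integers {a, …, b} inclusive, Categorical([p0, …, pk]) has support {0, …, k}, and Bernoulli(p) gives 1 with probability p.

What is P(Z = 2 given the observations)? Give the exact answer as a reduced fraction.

P(Z = 2 | obs) = 19/33

Enumerate traces; 48 have nonzero weight after conditioning:
  (W=2, U=0, X=1, Y=2, Z=0) weight 1/224
  (W=2, U=0, X=1, Y=2, Z=3) weight 3/896
  (W=2, U=0, X=1, Y=3, Z=0) weight 1/224
  (W=2, U=0, X=1, Y=3, Z=3) weight 3/896
  (W=2, U=0, X=1, Y=4, Z=0) weight 1/224
  (W=2, U=0, X=1, Y=4, Z=3) weight 3/896
  (W=2, U=0, X=1, Y=5, Z=0) weight 1/224
  (W=2, U=0, X=1, Y=5, Z=3) weight 3/896
  (W=2, U=1, X=1, Y=2, Z=2) weight 3/224
  … 39 more
Group by Z:
  weight(Z=0) = 19/336
  weight(Z=2) = 19/112
  weight(Z=3) = 23/336
Total weight = 19/336 + 19/112 + 23/336 = 33/112
P(Z=0 | obs) = 19/336 / 33/112 = 19/99
P(Z=2 | obs) = 19/112 / 33/112 = 19/33
P(Z=3 | obs) = 23/336 / 33/112 = 23/99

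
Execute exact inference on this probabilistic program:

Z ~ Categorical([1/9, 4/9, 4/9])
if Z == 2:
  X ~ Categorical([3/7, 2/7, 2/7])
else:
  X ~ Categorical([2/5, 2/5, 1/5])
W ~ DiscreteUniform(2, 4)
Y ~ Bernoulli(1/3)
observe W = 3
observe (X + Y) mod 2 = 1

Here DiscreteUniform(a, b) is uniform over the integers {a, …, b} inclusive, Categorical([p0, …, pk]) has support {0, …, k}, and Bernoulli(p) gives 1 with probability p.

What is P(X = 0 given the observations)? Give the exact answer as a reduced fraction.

P(X = 0 | obs) = 26/85

Enumerate traces; 9 have nonzero weight after conditioning:
  (Z=0, X=0, W=3, Y=1) weight 2/405
  (Z=0, X=1, W=3, Y=0) weight 4/405
  (Z=0, X=2, W=3, Y=1) weight 1/405
  (Z=1, X=0, W=3, Y=1) weight 8/405
  (Z=1, X=1, W=3, Y=0) weight 16/405
  (Z=1, X=2, W=3, Y=1) weight 4/405
  (Z=2, X=0, W=3, Y=1) weight 4/189
  (Z=2, X=1, W=3, Y=0) weight 16/567
  … 1 more
Group by X:
  weight(X=0) = 26/567
  weight(X=1) = 44/567
  weight(X=2) = 5/189
Total weight = 26/567 + 44/567 + 5/189 = 85/567
P(X=0 | obs) = 26/567 / 85/567 = 26/85
P(X=1 | obs) = 44/567 / 85/567 = 44/85
P(X=2 | obs) = 5/189 / 85/567 = 3/17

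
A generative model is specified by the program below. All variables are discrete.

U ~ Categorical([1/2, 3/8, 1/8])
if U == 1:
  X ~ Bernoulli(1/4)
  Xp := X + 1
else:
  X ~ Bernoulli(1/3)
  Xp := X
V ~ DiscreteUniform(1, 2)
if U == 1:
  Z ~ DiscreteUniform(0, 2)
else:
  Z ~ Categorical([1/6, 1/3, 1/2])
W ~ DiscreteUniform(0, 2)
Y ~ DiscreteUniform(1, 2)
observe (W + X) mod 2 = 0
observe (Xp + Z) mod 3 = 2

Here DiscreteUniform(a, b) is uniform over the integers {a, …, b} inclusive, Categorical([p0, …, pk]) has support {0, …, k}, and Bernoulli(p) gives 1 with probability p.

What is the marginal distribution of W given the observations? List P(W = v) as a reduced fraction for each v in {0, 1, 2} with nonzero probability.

Enumerate traces; 36 have nonzero weight after conditioning:
  (U=0, X=0, V=1, Z=2, W=0, Y=1) weight 1/72
  (U=0, X=0, V=1, Z=2, W=0, Y=2) weight 1/72
  (U=0, X=0, V=1, Z=2, W=2, Y=1) weight 1/72
  (U=0, X=0, V=1, Z=2, W=2, Y=2) weight 1/72
  (U=0, X=0, V=2, Z=2, W=0, Y=1) weight 1/72
  (U=0, X=0, V=2, Z=2, W=0, Y=2) weight 1/72
  (U=0, X=0, V=2, Z=2, W=2, Y=1) weight 1/72
  (U=0, X=0, V=2, Z=2, W=2, Y=2) weight 1/72
  (U=0, X=1, V=1, Z=1, W=1, Y=1) weight 1/216
  … 27 more
Group by W:
  weight(W=0) = 29/288
  weight(W=1) = 29/864
  weight(W=2) = 29/288
Total weight = 29/288 + 29/864 + 29/288 = 203/864
P(W=0 | obs) = 29/288 / 203/864 = 3/7
P(W=1 | obs) = 29/864 / 203/864 = 1/7
P(W=2 | obs) = 29/288 / 203/864 = 3/7

P(W=0) = 3/7, P(W=1) = 1/7, P(W=2) = 3/7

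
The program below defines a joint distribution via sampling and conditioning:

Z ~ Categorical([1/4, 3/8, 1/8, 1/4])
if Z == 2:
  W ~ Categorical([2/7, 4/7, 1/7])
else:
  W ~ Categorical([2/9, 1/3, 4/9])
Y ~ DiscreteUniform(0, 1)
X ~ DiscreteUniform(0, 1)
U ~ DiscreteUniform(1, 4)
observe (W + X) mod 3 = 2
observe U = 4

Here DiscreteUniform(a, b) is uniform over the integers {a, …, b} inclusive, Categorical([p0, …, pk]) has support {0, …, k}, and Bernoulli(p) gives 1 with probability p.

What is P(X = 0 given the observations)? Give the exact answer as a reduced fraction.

P(X = 0 | obs) = 205/388

Enumerate traces; 16 have nonzero weight after conditioning:
  (Z=0, W=1, Y=0, X=1, U=4) weight 1/192
  (Z=0, W=1, Y=1, X=1, U=4) weight 1/192
  (Z=0, W=2, Y=0, X=0, U=4) weight 1/144
  (Z=0, W=2, Y=1, X=0, U=4) weight 1/144
  (Z=1, W=1, Y=0, X=1, U=4) weight 1/128
  (Z=1, W=1, Y=1, X=1, U=4) weight 1/128
  (Z=1, W=2, Y=0, X=0, U=4) weight 1/96
  (Z=1, W=2, Y=1, X=0, U=4) weight 1/96
  … 8 more
Group by X:
  weight(X=0) = 205/4032
  weight(X=1) = 61/1344
Total weight = 205/4032 + 61/1344 = 97/1008
P(X=0 | obs) = 205/4032 / 97/1008 = 205/388
P(X=1 | obs) = 61/1344 / 97/1008 = 183/388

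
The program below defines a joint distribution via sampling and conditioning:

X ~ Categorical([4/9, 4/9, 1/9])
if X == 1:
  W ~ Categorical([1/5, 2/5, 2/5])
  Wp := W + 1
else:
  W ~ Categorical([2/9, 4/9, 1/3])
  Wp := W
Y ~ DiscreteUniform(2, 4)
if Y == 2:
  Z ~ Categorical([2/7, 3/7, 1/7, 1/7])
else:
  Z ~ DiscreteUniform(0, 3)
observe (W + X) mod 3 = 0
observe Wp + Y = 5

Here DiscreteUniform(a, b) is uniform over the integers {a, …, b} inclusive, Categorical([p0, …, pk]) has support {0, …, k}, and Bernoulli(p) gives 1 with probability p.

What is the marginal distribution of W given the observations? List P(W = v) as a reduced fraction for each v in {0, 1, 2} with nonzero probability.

Enumerate traces; 8 have nonzero weight after conditioning:
  (X=1, W=2, Y=2, Z=0) weight 16/945
  (X=1, W=2, Y=2, Z=1) weight 8/315
  (X=1, W=2, Y=2, Z=2) weight 8/945
  (X=1, W=2, Y=2, Z=3) weight 8/945
  (X=2, W=1, Y=4, Z=0) weight 1/243
  (X=2, W=1, Y=4, Z=1) weight 1/243
  (X=2, W=1, Y=4, Z=2) weight 1/243
  (X=2, W=1, Y=4, Z=3) weight 1/243
Group by W:
  weight(W=1) = 4/243
  weight(W=2) = 8/135
Total weight = 4/243 + 8/135 = 92/1215
P(W=1 | obs) = 4/243 / 92/1215 = 5/23
P(W=2 | obs) = 8/135 / 92/1215 = 18/23

P(W=1) = 5/23, P(W=2) = 18/23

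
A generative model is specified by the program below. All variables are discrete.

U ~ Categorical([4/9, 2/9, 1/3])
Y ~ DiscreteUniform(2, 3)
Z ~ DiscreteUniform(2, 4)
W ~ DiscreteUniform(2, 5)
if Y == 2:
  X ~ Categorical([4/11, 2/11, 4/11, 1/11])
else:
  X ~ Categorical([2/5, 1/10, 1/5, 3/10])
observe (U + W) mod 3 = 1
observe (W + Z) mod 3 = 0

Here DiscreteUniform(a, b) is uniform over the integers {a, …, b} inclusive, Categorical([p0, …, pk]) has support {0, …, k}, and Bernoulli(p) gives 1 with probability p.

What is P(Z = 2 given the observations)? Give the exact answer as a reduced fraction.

P(Z = 2 | obs) = 1/3

Enumerate traces; 32 have nonzero weight after conditioning:
  (U=0, Y=2, Z=2, W=4, X=0) weight 2/297
  (U=0, Y=2, Z=2, W=4, X=1) weight 1/297
  (U=0, Y=2, Z=2, W=4, X=2) weight 2/297
  (U=0, Y=2, Z=2, W=4, X=3) weight 1/594
  (U=0, Y=3, Z=2, W=4, X=0) weight 1/135
  (U=0, Y=3, Z=2, W=4, X=1) weight 1/540
  (U=0, Y=3, Z=2, W=4, X=2) weight 1/270
  (U=0, Y=3, Z=2, W=4, X=3) weight 1/180
  (U=1, Y=2, Z=3, W=3, X=0) weight 1/297
  (U=2, Y=2, Z=4, W=2, X=0) weight 1/198
  … 22 more
Group by Z:
  weight(Z=2) = 1/27
  weight(Z=3) = 1/54
  weight(Z=4) = 1/18
Total weight = 1/27 + 1/54 + 1/18 = 1/9
P(Z=2 | obs) = 1/27 / 1/9 = 1/3
P(Z=3 | obs) = 1/54 / 1/9 = 1/6
P(Z=4 | obs) = 1/18 / 1/9 = 1/2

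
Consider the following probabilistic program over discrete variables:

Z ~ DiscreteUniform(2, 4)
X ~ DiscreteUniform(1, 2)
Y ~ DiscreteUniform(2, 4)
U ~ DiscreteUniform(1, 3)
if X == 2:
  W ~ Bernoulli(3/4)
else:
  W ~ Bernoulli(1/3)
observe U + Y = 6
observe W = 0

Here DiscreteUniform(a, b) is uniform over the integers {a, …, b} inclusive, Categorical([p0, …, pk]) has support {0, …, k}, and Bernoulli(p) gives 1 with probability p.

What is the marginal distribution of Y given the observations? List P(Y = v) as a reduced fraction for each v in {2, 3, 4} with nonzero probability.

Enumerate traces; 12 have nonzero weight after conditioning:
  (Z=2, X=1, Y=3, U=3, W=0) weight 1/81
  (Z=2, X=1, Y=4, U=2, W=0) weight 1/81
  (Z=2, X=2, Y=3, U=3, W=0) weight 1/216
  (Z=2, X=2, Y=4, U=2, W=0) weight 1/216
  (Z=3, X=1, Y=3, U=3, W=0) weight 1/81
  (Z=3, X=1, Y=4, U=2, W=0) weight 1/81
  (Z=3, X=2, Y=3, U=3, W=0) weight 1/216
  (Z=3, X=2, Y=4, U=2, W=0) weight 1/216
  … 4 more
Group by Y:
  weight(Y=3) = 11/216
  weight(Y=4) = 11/216
Total weight = 11/216 + 11/216 = 11/108
P(Y=3 | obs) = 11/216 / 11/108 = 1/2
P(Y=4 | obs) = 11/216 / 11/108 = 1/2

P(Y=3) = 1/2, P(Y=4) = 1/2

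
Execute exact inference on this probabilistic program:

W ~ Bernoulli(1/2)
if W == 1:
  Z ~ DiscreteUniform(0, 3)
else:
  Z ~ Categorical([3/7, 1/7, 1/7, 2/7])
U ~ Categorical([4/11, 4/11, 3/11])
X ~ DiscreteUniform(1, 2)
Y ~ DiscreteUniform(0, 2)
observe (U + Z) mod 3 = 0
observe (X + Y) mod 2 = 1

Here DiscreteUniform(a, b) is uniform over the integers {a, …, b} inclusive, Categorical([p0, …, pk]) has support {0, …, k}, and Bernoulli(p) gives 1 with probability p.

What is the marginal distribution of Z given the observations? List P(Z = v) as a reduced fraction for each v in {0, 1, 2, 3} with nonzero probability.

Enumerate traces; 24 have nonzero weight after conditioning:
  (W=0, Z=0, U=0, X=1, Y=0) weight 1/77
  (W=0, Z=0, U=0, X=1, Y=2) weight 1/77
  (W=0, Z=0, U=0, X=2, Y=1) weight 1/77
  (W=0, Z=1, U=2, X=1, Y=0) weight 1/308
  (W=0, Z=1, U=2, X=1, Y=2) weight 1/308
  (W=0, Z=1, U=2, X=2, Y=1) weight 1/308
  (W=0, Z=2, U=1, X=1, Y=0) weight 1/231
  (W=0, Z=2, U=1, X=1, Y=2) weight 1/231
  (W=0, Z=3, U=0, X=1, Y=0) weight 2/231
  … 15 more
Group by Z:
  weight(Z=0) = 19/308
  weight(Z=1) = 3/112
  weight(Z=2) = 1/28
  weight(Z=3) = 15/308
Total weight = 19/308 + 3/112 + 1/28 + 15/308 = 213/1232
P(Z=0 | obs) = 19/308 / 213/1232 = 76/213
P(Z=1 | obs) = 3/112 / 213/1232 = 11/71
P(Z=2 | obs) = 1/28 / 213/1232 = 44/213
P(Z=3 | obs) = 15/308 / 213/1232 = 20/71

P(Z=0) = 76/213, P(Z=1) = 11/71, P(Z=2) = 44/213, P(Z=3) = 20/71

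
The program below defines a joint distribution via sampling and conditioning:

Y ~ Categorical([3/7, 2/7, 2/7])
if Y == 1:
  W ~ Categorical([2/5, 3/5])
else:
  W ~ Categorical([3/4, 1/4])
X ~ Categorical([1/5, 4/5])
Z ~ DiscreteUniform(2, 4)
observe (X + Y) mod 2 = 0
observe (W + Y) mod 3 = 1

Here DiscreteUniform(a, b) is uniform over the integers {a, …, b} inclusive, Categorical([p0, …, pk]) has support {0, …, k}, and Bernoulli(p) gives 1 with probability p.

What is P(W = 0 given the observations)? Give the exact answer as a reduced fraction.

Enumerate traces; 6 have nonzero weight after conditioning:
  (Y=0, W=1, X=0, Z=2) weight 1/140
  (Y=0, W=1, X=0, Z=3) weight 1/140
  (Y=0, W=1, X=0, Z=4) weight 1/140
  (Y=1, W=0, X=1, Z=2) weight 16/525
  (Y=1, W=0, X=1, Z=3) weight 16/525
  (Y=1, W=0, X=1, Z=4) weight 16/525
Group by W:
  weight(W=0) = 16/175
  weight(W=1) = 3/140
Total weight = 16/175 + 3/140 = 79/700
P(W=0 | obs) = 16/175 / 79/700 = 64/79
P(W=1 | obs) = 3/140 / 79/700 = 15/79

P(W = 0 | obs) = 64/79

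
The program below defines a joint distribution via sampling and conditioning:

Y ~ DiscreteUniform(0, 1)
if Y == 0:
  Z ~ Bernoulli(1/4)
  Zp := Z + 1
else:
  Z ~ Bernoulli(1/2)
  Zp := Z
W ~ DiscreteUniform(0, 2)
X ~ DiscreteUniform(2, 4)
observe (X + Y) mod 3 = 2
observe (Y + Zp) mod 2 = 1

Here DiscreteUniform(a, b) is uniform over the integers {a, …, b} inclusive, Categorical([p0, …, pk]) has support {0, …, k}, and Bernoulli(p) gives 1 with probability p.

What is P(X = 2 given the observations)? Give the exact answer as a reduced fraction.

Enumerate traces; 6 have nonzero weight after conditioning:
  (Y=0, Z=0, W=0, X=2) weight 1/24
  (Y=0, Z=0, W=1, X=2) weight 1/24
  (Y=0, Z=0, W=2, X=2) weight 1/24
  (Y=1, Z=0, W=0, X=4) weight 1/36
  (Y=1, Z=0, W=1, X=4) weight 1/36
  (Y=1, Z=0, W=2, X=4) weight 1/36
Group by X:
  weight(X=2) = 1/8
  weight(X=4) = 1/12
Total weight = 1/8 + 1/12 = 5/24
P(X=2 | obs) = 1/8 / 5/24 = 3/5
P(X=4 | obs) = 1/12 / 5/24 = 2/5

P(X = 2 | obs) = 3/5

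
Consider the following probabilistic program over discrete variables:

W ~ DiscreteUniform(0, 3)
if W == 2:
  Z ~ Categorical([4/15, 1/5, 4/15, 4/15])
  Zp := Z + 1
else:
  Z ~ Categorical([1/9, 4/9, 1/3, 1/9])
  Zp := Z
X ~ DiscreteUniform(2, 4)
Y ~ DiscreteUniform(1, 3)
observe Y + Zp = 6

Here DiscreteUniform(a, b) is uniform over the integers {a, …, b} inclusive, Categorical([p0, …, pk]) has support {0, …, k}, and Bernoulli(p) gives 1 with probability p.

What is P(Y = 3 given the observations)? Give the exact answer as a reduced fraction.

Enumerate traces; 15 have nonzero weight after conditioning:
  (W=0, Z=3, X=2, Y=3) weight 1/324
  (W=0, Z=3, X=3, Y=3) weight 1/324
  (W=0, Z=3, X=4, Y=3) weight 1/324
  (W=1, Z=3, X=2, Y=3) weight 1/324
  (W=1, Z=3, X=3, Y=3) weight 1/324
  (W=1, Z=3, X=4, Y=3) weight 1/324
  (W=2, Z=2, X=2, Y=3) weight 1/135
  (W=2, Z=2, X=3, Y=3) weight 1/135
  (W=2, Z=3, X=2, Y=2) weight 1/135
  … 6 more
Group by Y:
  weight(Y=2) = 1/45
  weight(Y=3) = 1/20
Total weight = 1/45 + 1/20 = 13/180
P(Y=2 | obs) = 1/45 / 13/180 = 4/13
P(Y=3 | obs) = 1/20 / 13/180 = 9/13

P(Y = 3 | obs) = 9/13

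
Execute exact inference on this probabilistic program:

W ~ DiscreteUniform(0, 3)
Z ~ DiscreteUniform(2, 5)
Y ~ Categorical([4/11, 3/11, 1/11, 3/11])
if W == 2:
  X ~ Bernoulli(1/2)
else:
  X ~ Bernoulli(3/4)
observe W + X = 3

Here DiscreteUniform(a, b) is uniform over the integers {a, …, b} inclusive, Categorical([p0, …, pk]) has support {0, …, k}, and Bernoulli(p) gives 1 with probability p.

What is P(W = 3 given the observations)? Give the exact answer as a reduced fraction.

Enumerate traces; 32 have nonzero weight after conditioning:
  (W=2, Z=2, Y=0, X=1) weight 1/88
  (W=2, Z=2, Y=1, X=1) weight 3/352
  (W=2, Z=2, Y=2, X=1) weight 1/352
  (W=2, Z=2, Y=3, X=1) weight 3/352
  (W=2, Z=3, Y=0, X=1) weight 1/88
  (W=2, Z=3, Y=1, X=1) weight 3/352
  (W=2, Z=3, Y=2, X=1) weight 1/352
  (W=2, Z=3, Y=3, X=1) weight 3/352
  (W=3, Z=2, Y=0, X=0) weight 1/176
  … 23 more
Group by W:
  weight(W=2) = 1/8
  weight(W=3) = 1/16
Total weight = 1/8 + 1/16 = 3/16
P(W=2 | obs) = 1/8 / 3/16 = 2/3
P(W=3 | obs) = 1/16 / 3/16 = 1/3

P(W = 3 | obs) = 1/3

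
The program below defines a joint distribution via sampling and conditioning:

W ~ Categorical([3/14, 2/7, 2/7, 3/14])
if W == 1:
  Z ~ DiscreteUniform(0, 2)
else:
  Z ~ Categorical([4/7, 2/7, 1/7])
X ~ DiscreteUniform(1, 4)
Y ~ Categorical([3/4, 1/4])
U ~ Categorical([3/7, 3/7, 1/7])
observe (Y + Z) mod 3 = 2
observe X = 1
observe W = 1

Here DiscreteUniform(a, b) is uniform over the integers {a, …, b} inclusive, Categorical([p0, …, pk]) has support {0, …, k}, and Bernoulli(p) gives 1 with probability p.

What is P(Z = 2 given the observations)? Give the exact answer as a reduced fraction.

P(Z = 2 | obs) = 3/4

Enumerate traces; 6 have nonzero weight after conditioning:
  (W=1, Z=1, X=1, Y=1, U=0) weight 1/392
  (W=1, Z=1, X=1, Y=1, U=1) weight 1/392
  (W=1, Z=1, X=1, Y=1, U=2) weight 1/1176
  (W=1, Z=2, X=1, Y=0, U=0) weight 3/392
  (W=1, Z=2, X=1, Y=0, U=1) weight 3/392
  (W=1, Z=2, X=1, Y=0, U=2) weight 1/392
Group by Z:
  weight(Z=1) = 1/168
  weight(Z=2) = 1/56
Total weight = 1/168 + 1/56 = 1/42
P(Z=1 | obs) = 1/168 / 1/42 = 1/4
P(Z=2 | obs) = 1/56 / 1/42 = 3/4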